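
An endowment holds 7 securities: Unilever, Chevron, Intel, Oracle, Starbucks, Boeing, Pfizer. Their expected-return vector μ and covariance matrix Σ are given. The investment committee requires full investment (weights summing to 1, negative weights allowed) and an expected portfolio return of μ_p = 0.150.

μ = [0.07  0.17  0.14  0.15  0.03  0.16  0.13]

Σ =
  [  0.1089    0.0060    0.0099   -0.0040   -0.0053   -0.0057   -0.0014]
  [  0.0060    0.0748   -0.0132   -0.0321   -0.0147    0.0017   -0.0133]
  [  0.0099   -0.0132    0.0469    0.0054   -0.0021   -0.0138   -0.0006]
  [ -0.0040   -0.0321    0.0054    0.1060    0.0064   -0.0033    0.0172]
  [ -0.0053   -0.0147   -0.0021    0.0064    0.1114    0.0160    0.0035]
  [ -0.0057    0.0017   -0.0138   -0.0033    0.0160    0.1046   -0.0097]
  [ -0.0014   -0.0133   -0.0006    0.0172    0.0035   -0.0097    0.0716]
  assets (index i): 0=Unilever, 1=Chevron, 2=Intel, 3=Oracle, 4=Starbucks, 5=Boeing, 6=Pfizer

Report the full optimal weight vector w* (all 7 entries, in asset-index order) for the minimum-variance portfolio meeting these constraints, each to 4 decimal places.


p=Σ⁻¹μ = [0.2240  4.4898  4.6819  2.1921  0.4244  2.3189  2.4601]
q=Σ⁻¹𝟙 = [6.7021  29.2012  31.3724  13.8468  10.3586  14.0986  17.8620]
a=μᵀp=2.466788  b=𝟙ᵀp=16.791114  c=𝟙ᵀq=123.441789  D=ac−b²=22.563257
λ₁=(c·0.150−b)/D = (123.441789·0.150−16.791114)/22.563257 = 0.076459
λ₂=(a−b·0.150)/D = (2.466788−16.791114·0.150)/22.563257 = -0.002299
w* = 0.076459·p + -0.002299·q:
  w_0 = 0.076459·0.2240 + -0.002299·6.7021 = 0.0017  (Unilever)
  w_1 = 0.076459·4.4898 + -0.002299·29.2012 = 0.2761  (Chevron)
  w_2 = 0.076459·4.6819 + -0.002299·31.3724 = 0.2858  (Intel)
  w_3 = 0.076459·2.1921 + -0.002299·13.8468 = 0.1358  (Oracle)
  w_4 = 0.076459·0.4244 + -0.002299·10.3586 = 0.0086  (Starbucks)
  w_5 = 0.076459·2.3189 + -0.002299·14.0986 = 0.1449  (Boeing)
  w_6 = 0.076459·2.4601 + -0.002299·17.8620 = 0.1470  (Pfizer)
Σw_i=1.0000  μᵀw=0.1500
σ²=wᵀΣw=λ₁·μ_p+λ₂ = 0.076459·0.150 + -0.002299 = 0.009170 ≈ 0.0092

0.0017  0.2761  0.2858  0.1358  0.0086  0.1449  0.1470


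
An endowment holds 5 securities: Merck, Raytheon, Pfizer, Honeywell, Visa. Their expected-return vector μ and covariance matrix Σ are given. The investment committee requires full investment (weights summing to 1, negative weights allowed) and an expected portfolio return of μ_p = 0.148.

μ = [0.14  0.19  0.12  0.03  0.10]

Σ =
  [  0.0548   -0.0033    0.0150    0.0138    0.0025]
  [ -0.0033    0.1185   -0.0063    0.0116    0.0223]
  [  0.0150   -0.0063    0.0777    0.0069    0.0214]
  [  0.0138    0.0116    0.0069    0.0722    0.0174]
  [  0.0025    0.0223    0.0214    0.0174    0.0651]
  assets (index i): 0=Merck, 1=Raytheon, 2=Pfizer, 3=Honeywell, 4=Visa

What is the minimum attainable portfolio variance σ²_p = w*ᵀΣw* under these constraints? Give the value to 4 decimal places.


g=Σ⁻¹μ = [2.4809  1.6589  1.0650  -0.5910  0.6804]
h=Σ⁻¹𝟙 = [14.3144  7.0610  7.8668  7.3374  7.8453]
a=μᵀg=0.840633  b=𝟙ᵀg=5.294287  c=𝟙ᵀh=44.425022  D=ac−b²=9.315666
λ₁=(c·0.148−b)/D = (44.425022·0.148−5.294287)/9.315666 = 0.137469
λ₂=(a−b·0.148)/D = (0.840633−5.294287·0.148)/9.315666 = 0.006127
w* = 0.137469·g + 0.006127·h:
  w_0 = 0.137469·2.4809 + 0.006127·14.3144 = 0.4288  (Merck)
  w_1 = 0.137469·1.6589 + 0.006127·7.0610 = 0.2713  (Raytheon)
  w_2 = 0.137469·1.0650 + 0.006127·7.8668 = 0.1946  (Pfizer)
  w_3 = 0.137469·-0.5910 + 0.006127·7.3374 = -0.0363  (Honeywell)
  w_4 = 0.137469·0.6804 + 0.006127·7.8453 = 0.1416  (Visa)
Σw_i=1.0000  μᵀw=0.1480
σ²=wᵀΣw=λ₁·μ_p+λ₂ = 0.137469·0.148 + 0.006127 = 0.026473 ≈ 0.0265

0.0265


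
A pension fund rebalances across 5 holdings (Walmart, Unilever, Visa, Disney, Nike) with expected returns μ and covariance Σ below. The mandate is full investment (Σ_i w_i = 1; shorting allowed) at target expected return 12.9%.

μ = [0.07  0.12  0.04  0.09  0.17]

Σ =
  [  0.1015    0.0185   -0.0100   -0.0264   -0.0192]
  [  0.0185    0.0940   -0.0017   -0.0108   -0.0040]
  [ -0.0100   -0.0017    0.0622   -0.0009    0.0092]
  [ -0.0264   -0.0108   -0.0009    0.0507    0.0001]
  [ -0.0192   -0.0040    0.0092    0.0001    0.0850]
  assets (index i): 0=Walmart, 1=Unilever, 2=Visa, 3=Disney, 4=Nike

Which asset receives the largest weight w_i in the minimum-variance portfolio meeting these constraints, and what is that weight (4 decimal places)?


Nike (0.4037)

g=Σ⁻¹μ = [1.7245  1.3923  0.6492  2.9765  2.3813]
h=Σ⁻¹𝟙 = [21.1134  11.2895  18.0341  33.4131  15.0739]
a=μᵀg=0.986458  b=𝟙ᵀg=9.123783  c=𝟙ᵀh=98.923955  D=ac−b²=14.340945
λ₁=(c·0.129−b)/D = (98.923955·0.129−9.123783)/14.340945 = 0.253638
λ₂=(a−b·0.129)/D = (0.986458−9.123783·0.129)/14.340945 = -0.013284
w* = 0.253638·g + -0.013284·h:
  w_0 = 0.253638·1.7245 + -0.013284·21.1134 = 0.1569  (Walmart)
  w_1 = 0.253638·1.3923 + -0.013284·11.2895 = 0.2032  (Unilever)
  w_2 = 0.253638·0.6492 + -0.013284·18.0341 = -0.0749  (Visa)
  w_3 = 0.253638·2.9765 + -0.013284·33.4131 = 0.3111  (Disney)
  w_4 = 0.253638·2.3813 + -0.013284·15.0739 = 0.4037  (Nike)
Σw_i=1.0000  μᵀw=0.1290
σ²=wᵀΣw=λ₁·μ_p+λ₂ = 0.253638·0.129 + -0.013284 = 0.019435 ≈ 0.0194


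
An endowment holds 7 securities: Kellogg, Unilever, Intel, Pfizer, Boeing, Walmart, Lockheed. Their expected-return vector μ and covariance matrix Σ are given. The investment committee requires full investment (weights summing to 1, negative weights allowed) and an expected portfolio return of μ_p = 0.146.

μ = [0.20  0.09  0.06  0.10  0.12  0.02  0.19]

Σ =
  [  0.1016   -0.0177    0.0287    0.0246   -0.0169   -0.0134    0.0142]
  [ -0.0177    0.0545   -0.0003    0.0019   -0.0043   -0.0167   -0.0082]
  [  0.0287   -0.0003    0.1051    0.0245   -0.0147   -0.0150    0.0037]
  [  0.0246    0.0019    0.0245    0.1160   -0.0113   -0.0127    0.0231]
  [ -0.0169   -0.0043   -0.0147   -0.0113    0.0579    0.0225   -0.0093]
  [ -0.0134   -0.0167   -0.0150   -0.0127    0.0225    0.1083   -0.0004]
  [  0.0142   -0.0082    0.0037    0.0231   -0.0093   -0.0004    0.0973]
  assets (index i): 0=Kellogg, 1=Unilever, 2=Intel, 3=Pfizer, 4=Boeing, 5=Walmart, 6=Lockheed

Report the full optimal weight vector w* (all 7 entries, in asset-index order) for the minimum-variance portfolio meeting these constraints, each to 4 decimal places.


p=Σ⁻¹μ = [2.7515  3.2434  0.2547  0.1234  3.3980  0.3768  2.1119]
q=Σ⁻¹𝟙 = [15.6962  30.8979  9.1075  4.3062  24.2193  12.7177  11.5892]
a=μᵀp=1.686381  b=𝟙ᵀp=12.259734  c=𝟙ᵀq=108.533914  D=ac−b²=32.728442
λ₁=(c·0.146−b)/D = (108.533914·0.146−12.259734)/32.728442 = 0.109575
λ₂=(a−b·0.146)/D = (1.686381−12.259734·0.146)/32.728442 = -0.003164
w* = 0.109575·p + -0.003164·q:
  w_0 = 0.109575·2.7515 + -0.003164·15.6962 = 0.2518  (Kellogg)
  w_1 = 0.109575·3.2434 + -0.003164·30.8979 = 0.2576  (Unilever)
  w_2 = 0.109575·0.2547 + -0.003164·9.1075 = -0.0009  (Intel)
  w_3 = 0.109575·0.1234 + -0.003164·4.3062 = -0.0001  (Pfizer)
  w_4 = 0.109575·3.3980 + -0.003164·24.2193 = 0.2957  (Boeing)
  w_5 = 0.109575·0.3768 + -0.003164·12.7177 = 0.0011  (Walmart)
  w_6 = 0.109575·2.1119 + -0.003164·11.5892 = 0.1947  (Lockheed)
Σw_i=1.0000  μᵀw=0.1460
σ²=wᵀΣw=λ₁·μ_p+λ₂ = 0.109575·0.146 + -0.003164 = 0.012834 ≈ 0.0128

0.2518  0.2576  -0.0009  -0.0001  0.2957  0.0011  0.1947


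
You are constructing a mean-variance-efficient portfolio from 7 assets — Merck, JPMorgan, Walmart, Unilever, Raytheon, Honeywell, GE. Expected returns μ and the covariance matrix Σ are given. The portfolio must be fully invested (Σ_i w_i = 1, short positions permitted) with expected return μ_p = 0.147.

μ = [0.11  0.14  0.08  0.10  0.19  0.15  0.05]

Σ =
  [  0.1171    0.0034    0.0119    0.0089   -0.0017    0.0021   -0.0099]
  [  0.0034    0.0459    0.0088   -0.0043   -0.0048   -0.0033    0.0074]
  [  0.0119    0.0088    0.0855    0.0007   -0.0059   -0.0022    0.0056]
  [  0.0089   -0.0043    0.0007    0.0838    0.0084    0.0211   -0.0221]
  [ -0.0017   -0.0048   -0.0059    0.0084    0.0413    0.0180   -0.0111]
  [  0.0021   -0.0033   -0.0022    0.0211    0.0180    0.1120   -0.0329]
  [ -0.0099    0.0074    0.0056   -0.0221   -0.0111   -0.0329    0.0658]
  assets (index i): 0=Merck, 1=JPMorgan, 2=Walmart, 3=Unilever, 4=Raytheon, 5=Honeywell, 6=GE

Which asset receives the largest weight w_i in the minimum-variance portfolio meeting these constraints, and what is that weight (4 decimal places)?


Raytheon (0.4275)

u=Σ⁻¹μ = [0.9368  3.1906  0.6967  1.0643  5.0223  1.0754  2.2251]
v=Σ⁻¹𝟙 = [8.6297  19.9436  8.6997  13.9077  28.2506  10.6740  28.2865]
a=μᵀu=1.938694  b=𝟙ᵀu=14.211167  c=𝟙ᵀv=118.391865  D=ac−b²=27.568392
λ₁=(c·0.147−b)/D = (118.391865·0.147−14.211167)/27.568392 = 0.115801
λ₂=(a−b·0.147)/D = (1.938694−14.211167·0.147)/27.568392 = -0.005454
w* = 0.115801·u + -0.005454·v:
  w_0 = 0.115801·0.9368 + -0.005454·8.6297 = 0.0614  (Merck)
  w_1 = 0.115801·3.1906 + -0.005454·19.9436 = 0.2607  (JPMorgan)
  w_2 = 0.115801·0.6967 + -0.005454·8.6997 = 0.0332  (Walmart)
  w_3 = 0.115801·1.0643 + -0.005454·13.9077 = 0.0474  (Unilever)
  w_4 = 0.115801·5.0223 + -0.005454·28.2506 = 0.4275  (Raytheon)
  w_5 = 0.115801·1.0754 + -0.005454·10.6740 = 0.0663  (Honeywell)
  w_6 = 0.115801·2.2251 + -0.005454·28.2865 = 0.1034  (GE)
Σw_i=1.0000  μᵀw=0.1470
σ²=wᵀΣw=λ₁·μ_p+λ₂ = 0.115801·0.147 + -0.005454 = 0.011569 ≈ 0.0116


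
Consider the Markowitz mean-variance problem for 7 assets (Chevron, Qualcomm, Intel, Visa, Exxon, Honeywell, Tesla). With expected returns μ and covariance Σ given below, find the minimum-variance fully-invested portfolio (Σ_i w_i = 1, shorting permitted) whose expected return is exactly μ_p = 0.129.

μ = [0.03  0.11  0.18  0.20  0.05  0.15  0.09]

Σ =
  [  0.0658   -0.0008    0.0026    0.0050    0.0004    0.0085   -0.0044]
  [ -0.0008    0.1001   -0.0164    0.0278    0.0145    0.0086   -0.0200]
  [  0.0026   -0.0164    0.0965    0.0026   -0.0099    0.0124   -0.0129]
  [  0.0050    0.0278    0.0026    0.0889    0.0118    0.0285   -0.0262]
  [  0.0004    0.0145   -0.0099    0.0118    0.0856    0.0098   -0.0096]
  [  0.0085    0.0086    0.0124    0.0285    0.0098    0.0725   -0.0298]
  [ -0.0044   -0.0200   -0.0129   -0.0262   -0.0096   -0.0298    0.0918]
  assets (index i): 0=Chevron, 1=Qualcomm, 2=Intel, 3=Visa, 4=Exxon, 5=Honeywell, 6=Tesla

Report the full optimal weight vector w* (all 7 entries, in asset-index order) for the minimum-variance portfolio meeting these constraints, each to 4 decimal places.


0.0591  0.1208  0.1877  0.1476  0.0674  0.1616  0.2558

u=Σ⁻¹μ = [0.1815  1.2485  2.2019  1.9531  0.4582  1.8321  2.7706]
v=Σ⁻¹𝟙 = [13.9905  12.4270  14.5171  7.3540  11.3085  13.6511  24.0240]
a=μᵀu=1.476808  b=𝟙ᵀu=10.645792  c=𝟙ᵀv=97.272069  D=ac−b²=30.319245
λ₁=(c·0.129−b)/D = (97.272069·0.129−10.645792)/30.319245 = 0.062742
λ₂=(a−b·0.129)/D = (1.476808−10.645792·0.129)/30.319245 = 0.003414
w* = 0.062742·u + 0.003414·v:
  w_0 = 0.062742·0.1815 + 0.003414·13.9905 = 0.0591  (Chevron)
  w_1 = 0.062742·1.2485 + 0.003414·12.4270 = 0.1208  (Qualcomm)
  w_2 = 0.062742·2.2019 + 0.003414·14.5171 = 0.1877  (Intel)
  w_3 = 0.062742·1.9531 + 0.003414·7.3540 = 0.1476  (Visa)
  w_4 = 0.062742·0.4582 + 0.003414·11.3085 = 0.0674  (Exxon)
  w_5 = 0.062742·1.8321 + 0.003414·13.6511 = 0.1616  (Honeywell)
  w_6 = 0.062742·2.7706 + 0.003414·24.0240 = 0.2558  (Tesla)
Σw_i=1.0000  μᵀw=0.1290
σ²=wᵀΣw=λ₁·μ_p+λ₂ = 0.062742·0.129 + 0.003414 = 0.011507 ≈ 0.0115


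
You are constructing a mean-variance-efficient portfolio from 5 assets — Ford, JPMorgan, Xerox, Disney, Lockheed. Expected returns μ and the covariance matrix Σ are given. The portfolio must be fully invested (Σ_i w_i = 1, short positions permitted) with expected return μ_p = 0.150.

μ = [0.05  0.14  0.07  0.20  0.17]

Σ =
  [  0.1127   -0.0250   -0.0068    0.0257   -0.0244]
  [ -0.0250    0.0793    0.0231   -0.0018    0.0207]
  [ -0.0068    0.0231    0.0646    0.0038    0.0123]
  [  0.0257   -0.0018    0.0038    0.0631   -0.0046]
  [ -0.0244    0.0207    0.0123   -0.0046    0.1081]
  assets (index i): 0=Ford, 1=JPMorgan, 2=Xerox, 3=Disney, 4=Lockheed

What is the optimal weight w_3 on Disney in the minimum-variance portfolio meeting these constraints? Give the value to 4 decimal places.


u=Σ⁻¹μ = [0.3950  1.5425  0.1045  3.1549  1.4888]
v=Σ⁻¹𝟙 = [11.2483  11.0698  10.3102  11.6169  8.9911]
a=μᵀu=1.127096  b=𝟙ᵀu=6.685762  c=𝟙ᵀv=53.236296  D=ac−b²=15.302989
λ₁=(c·0.150−b)/D = (53.236296·0.150−6.685762)/15.302989 = 0.084930
λ₂=(a−b·0.150)/D = (1.127096−6.685762·0.150)/15.302989 = 0.008118
w* = 0.084930·u + 0.008118·v:
  w_0 = 0.084930·0.3950 + 0.008118·11.2483 = 0.1249  (Ford)
  w_1 = 0.084930·1.5425 + 0.008118·11.0698 = 0.2209  (JPMorgan)
  w_2 = 0.084930·0.1045 + 0.008118·10.3102 = 0.0926  (Xerox)
  w_3 = 0.084930·3.1549 + 0.008118·11.6169 = 0.3623  (Disney)
  w_4 = 0.084930·1.4888 + 0.008118·8.9911 = 0.1994  (Lockheed)
Σw_i=1.0000  μᵀw=0.1500
σ²=wᵀΣw=λ₁·μ_p+λ₂ = 0.084930·0.150 + 0.008118 = 0.020858 ≈ 0.0209

0.3623


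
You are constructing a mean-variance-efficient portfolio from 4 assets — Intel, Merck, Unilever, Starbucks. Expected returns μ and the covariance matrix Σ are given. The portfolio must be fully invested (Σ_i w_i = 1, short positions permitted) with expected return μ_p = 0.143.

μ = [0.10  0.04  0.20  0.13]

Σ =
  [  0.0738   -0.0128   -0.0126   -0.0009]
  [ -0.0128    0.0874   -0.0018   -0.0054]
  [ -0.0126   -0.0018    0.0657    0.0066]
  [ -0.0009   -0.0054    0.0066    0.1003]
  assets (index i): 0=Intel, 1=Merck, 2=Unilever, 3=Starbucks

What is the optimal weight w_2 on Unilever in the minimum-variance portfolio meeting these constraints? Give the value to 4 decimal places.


u=Σ⁻¹μ = [2.0990  0.9048  3.3567  1.1428]
v=Σ⁻¹𝟙 = [19.4579  15.2729  18.3907  9.7568]
a=μᵀu=1.065985  b=𝟙ᵀu=7.503228  c=𝟙ᵀv=62.878317  D=ac−b²=10.728924
λ₁=(c·0.143−b)/D = (62.878317·0.143−7.503228)/10.728924 = 0.138725
λ₂=(a−b·0.143)/D = (1.065985−7.503228·0.143)/10.728924 = -0.000650
w* = 0.138725·u + -0.000650·v:
  w_0 = 0.138725·2.0990 + -0.000650·19.4579 = 0.2785  (Intel)
  w_1 = 0.138725·0.9048 + -0.000650·15.2729 = 0.1156  (Merck)
  w_2 = 0.138725·3.3567 + -0.000650·18.3907 = 0.4537  (Unilever)
  w_3 = 0.138725·1.1428 + -0.000650·9.7568 = 0.1522  (Starbucks)
Σw_i=1.0000  μᵀw=0.1430
σ²=wᵀΣw=λ₁·μ_p+λ₂ = 0.138725·0.143 + -0.000650 = 0.019187 ≈ 0.0192

0.4537


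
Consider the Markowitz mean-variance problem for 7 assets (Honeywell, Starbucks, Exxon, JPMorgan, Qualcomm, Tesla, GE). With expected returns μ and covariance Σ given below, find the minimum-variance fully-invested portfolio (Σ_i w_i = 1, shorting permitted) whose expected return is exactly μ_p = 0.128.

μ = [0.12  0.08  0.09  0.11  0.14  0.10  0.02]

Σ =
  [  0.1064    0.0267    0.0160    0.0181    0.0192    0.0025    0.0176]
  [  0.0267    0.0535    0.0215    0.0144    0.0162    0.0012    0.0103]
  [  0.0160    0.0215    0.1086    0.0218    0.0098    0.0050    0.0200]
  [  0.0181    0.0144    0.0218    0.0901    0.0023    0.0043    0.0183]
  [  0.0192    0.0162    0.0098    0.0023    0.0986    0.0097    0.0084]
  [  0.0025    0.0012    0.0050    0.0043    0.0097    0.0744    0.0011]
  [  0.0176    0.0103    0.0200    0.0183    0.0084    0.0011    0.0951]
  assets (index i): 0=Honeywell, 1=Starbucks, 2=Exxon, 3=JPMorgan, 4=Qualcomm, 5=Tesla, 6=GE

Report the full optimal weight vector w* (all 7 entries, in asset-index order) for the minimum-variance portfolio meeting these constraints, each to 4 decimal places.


g=Σ⁻¹μ = [0.6244  0.5023  0.3653  0.9116  1.0770  1.1021  -0.3198]
h=Σ⁻¹𝟙 = [2.7420  11.2599  3.1563  5.9915  5.6051  11.7842  6.3402]
a=μᵀg=0.502860  b=𝟙ᵀg=4.262901  c=𝟙ᵀh=46.879132  D=ac−b²=5.401318
λ₁=(c·0.128−b)/D = (46.879132·0.128−4.262901)/5.401318 = 0.321704
λ₂=(a−b·0.128)/D = (0.502860−4.262901·0.128)/5.401318 = -0.007922
w* = 0.321704·g + -0.007922·h:
  w_0 = 0.321704·0.6244 + -0.007922·2.7420 = 0.1792  (Honeywell)
  w_1 = 0.321704·0.5023 + -0.007922·11.2599 = 0.0724  (Starbucks)
  w_2 = 0.321704·0.3653 + -0.007922·3.1563 = 0.0925  (Exxon)
  w_3 = 0.321704·0.9116 + -0.007922·5.9915 = 0.2458  (JPMorgan)
  w_4 = 0.321704·1.0770 + -0.007922·5.6051 = 0.3021  (Qualcomm)
  w_5 = 0.321704·1.1021 + -0.007922·11.7842 = 0.2612  (Tesla)
  w_6 = 0.321704·-0.3198 + -0.007922·6.3402 = -0.1531  (GE)
Σw_i=1.0000  μᵀw=0.1280
σ²=wᵀΣw=λ₁·μ_p+λ₂ = 0.321704·0.128 + -0.007922 = 0.033256 ≈ 0.0333

0.1792  0.0724  0.0925  0.2458  0.3021  0.2612  -0.1531


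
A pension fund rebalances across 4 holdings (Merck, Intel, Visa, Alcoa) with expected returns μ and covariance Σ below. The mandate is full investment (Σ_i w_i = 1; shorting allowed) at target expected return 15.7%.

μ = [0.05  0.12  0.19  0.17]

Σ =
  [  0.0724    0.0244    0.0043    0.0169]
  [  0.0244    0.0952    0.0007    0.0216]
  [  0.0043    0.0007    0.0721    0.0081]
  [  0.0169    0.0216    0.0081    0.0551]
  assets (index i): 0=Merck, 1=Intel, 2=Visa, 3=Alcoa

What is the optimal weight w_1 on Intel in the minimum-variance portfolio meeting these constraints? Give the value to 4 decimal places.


u=Σ⁻¹μ = [-0.2919  0.7424  2.3604  2.5368]
v=Σ⁻¹𝟙 = [8.5065  5.6092  12.0074  11.5757]
a=μᵀu=0.954232  b=𝟙ᵀu=5.347705  c=𝟙ᵀv=37.698853  D=ac−b²=7.375492
λ₁=(c·0.157−b)/D = (37.698853·0.157−5.347705)/7.375492 = 0.077421
λ₂=(a−b·0.157)/D = (0.954232−5.347705·0.157)/7.375492 = 0.015544
w* = 0.077421·u + 0.015544·v:
  w_0 = 0.077421·-0.2919 + 0.015544·8.5065 = 0.1096  (Merck)
  w_1 = 0.077421·0.7424 + 0.015544·5.6092 = 0.1447  (Intel)
  w_2 = 0.077421·2.3604 + 0.015544·12.0074 = 0.3694  (Visa)
  w_3 = 0.077421·2.5368 + 0.015544·11.5757 = 0.3763  (Alcoa)
Σw_i=1.0000  μᵀw=0.1570
σ²=wᵀΣw=λ₁·μ_p+λ₂ = 0.077421·0.157 + 0.015544 = 0.027699 ≈ 0.0277

0.1447


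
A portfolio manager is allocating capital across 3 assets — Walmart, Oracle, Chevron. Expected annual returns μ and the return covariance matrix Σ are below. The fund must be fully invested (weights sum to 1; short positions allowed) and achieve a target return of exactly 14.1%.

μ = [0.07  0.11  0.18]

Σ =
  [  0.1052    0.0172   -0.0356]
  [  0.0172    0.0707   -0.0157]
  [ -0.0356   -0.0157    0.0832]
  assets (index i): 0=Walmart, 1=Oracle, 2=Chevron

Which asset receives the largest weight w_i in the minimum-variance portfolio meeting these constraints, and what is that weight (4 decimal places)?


Chevron (0.5405)

u=Σ⁻¹μ = [1.4120  1.9069  3.1275]
v=Σ⁻¹𝟙 = [14.0804  15.3698  20.9443]
a=μᵀu=0.871534  b=𝟙ᵀu=6.446281  c=𝟙ᵀv=50.394493  D=ac−b²=2.365957
λ₁=(c·0.141−b)/D = (50.394493·0.141−6.446281)/2.365957 = 0.278679
λ₂=(a−b·0.141)/D = (0.871534−6.446281·0.141)/2.365957 = -0.015804
w* = 0.278679·u + -0.015804·v:
  w_0 = 0.278679·1.4120 + -0.015804·14.0804 = 0.1710  (Walmart)
  w_1 = 0.278679·1.9069 + -0.015804·15.3698 = 0.2885  (Oracle)
  w_2 = 0.278679·3.1275 + -0.015804·20.9443 = 0.5405  (Chevron)
Σw_i=1.0000  μᵀw=0.1410
σ²=wᵀΣw=λ₁·μ_p+λ₂ = 0.278679·0.141 + -0.015804 = 0.023490 ≈ 0.0235


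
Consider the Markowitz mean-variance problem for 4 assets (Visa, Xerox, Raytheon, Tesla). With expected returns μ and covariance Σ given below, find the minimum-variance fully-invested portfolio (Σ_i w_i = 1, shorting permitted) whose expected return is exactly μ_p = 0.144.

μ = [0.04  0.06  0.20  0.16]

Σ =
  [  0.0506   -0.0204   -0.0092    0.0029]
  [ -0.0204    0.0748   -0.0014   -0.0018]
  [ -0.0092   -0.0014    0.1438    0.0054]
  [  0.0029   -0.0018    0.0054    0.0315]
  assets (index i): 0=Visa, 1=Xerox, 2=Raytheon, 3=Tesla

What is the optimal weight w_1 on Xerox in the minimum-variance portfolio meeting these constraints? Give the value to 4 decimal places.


0.1171

x=Σ⁻¹μ = [1.2715  1.2891  1.3040  4.8124]
y=Σ⁻¹𝟙 = [28.3863  21.9571  7.8937  29.0342]
a=μᵀx=1.158998  b=𝟙ᵀx=8.677084  c=𝟙ᵀy=87.271313  D=ac−b²=25.855457
λ₁=(c·0.144−b)/D = (87.271313·0.144−8.677084)/25.855457 = 0.150451
λ₂=(a−b·0.144)/D = (1.158998−8.677084·0.144)/25.855457 = -0.003500
w* = 0.150451·x + -0.003500·y:
  w_0 = 0.150451·1.2715 + -0.003500·28.3863 = 0.0919  (Visa)
  w_1 = 0.150451·1.2891 + -0.003500·21.9571 = 0.1171  (Xerox)
  w_2 = 0.150451·1.3040 + -0.003500·7.8937 = 0.1686  (Raytheon)
  w_3 = 0.150451·4.8124 + -0.003500·29.0342 = 0.6224  (Tesla)
Σw_i=1.0000  μᵀw=0.1440
σ²=wᵀΣw=λ₁·μ_p+λ₂ = 0.150451·0.144 + -0.003500 = 0.018165 ≈ 0.0182


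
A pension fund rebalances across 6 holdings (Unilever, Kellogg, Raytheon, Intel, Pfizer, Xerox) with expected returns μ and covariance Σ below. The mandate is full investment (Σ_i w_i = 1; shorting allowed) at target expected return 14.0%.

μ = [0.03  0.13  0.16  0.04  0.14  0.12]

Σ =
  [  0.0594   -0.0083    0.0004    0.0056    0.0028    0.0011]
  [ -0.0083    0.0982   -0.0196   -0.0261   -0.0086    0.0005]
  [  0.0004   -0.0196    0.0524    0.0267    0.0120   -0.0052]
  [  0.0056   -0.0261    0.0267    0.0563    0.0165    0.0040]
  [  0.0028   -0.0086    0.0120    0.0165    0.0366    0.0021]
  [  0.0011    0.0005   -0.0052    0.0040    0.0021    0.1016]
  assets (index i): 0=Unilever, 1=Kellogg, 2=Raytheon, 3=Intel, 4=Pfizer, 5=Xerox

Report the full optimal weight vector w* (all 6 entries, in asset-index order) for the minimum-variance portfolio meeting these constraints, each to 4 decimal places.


0.0935  0.2065  0.3373  -0.0811  0.3183  0.1256

g=Σ⁻¹μ = [0.7070  2.0964  3.8383  -1.3385  3.5318  1.3393]
h=Σ⁻¹𝟙 = [17.3670  19.5646  17.4302  10.3992  19.6351  9.6350]
a=μᵀg=1.509496  b=𝟙ᵀg=10.174323  c=𝟙ᵀh=94.031134  D=ac−b²=38.422803
λ₁=(c·0.140−b)/D = (94.031134·0.140−10.174323)/38.422803 = 0.077819
λ₂=(a−b·0.140)/D = (1.509496−10.174323·0.140)/38.422803 = 0.002215
w* = 0.077819·g + 0.002215·h:
  w_0 = 0.077819·0.7070 + 0.002215·17.3670 = 0.0935  (Unilever)
  w_1 = 0.077819·2.0964 + 0.002215·19.5646 = 0.2065  (Kellogg)
  w_2 = 0.077819·3.8383 + 0.002215·17.4302 = 0.3373  (Raytheon)
  w_3 = 0.077819·-1.3385 + 0.002215·10.3992 = -0.0811  (Intel)
  w_4 = 0.077819·3.5318 + 0.002215·19.6351 = 0.3183  (Pfizer)
  w_5 = 0.077819·1.3393 + 0.002215·9.6350 = 0.1256  (Xerox)
Σw_i=1.0000  μᵀw=0.1400
σ²=wᵀΣw=λ₁·μ_p+λ₂ = 0.077819·0.140 + 0.002215 = 0.013109 ≈ 0.0131


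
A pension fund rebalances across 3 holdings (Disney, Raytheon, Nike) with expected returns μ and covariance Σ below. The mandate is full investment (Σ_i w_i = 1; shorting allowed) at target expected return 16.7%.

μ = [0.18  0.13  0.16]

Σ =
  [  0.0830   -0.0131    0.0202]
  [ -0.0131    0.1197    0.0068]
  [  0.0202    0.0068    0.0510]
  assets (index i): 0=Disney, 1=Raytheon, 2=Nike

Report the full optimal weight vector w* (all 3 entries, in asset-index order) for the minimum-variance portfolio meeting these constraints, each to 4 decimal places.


p=Σ⁻¹μ = [1.7980  1.1538  2.2713]
q=Σ⁻¹𝟙 = [9.8649  8.6071  14.5530]
a=μᵀp=0.837038  b=𝟙ᵀp=5.223072  c=𝟙ᵀq=33.024924  D=ac−b²=0.362633
λ₁=(c·0.167−b)/D = (33.024924·0.167−5.223072)/0.362633 = 0.805471
λ₂=(a−b·0.167)/D = (0.837038−5.223072·0.167)/0.362633 = -0.097109
w* = 0.805471·p + -0.097109·q:
  w_0 = 0.805471·1.7980 + -0.097109·9.8649 = 0.4903  (Disney)
  w_1 = 0.805471·1.1538 + -0.097109·8.6071 = 0.0935  (Raytheon)
  w_2 = 0.805471·2.2713 + -0.097109·14.5530 = 0.4162  (Nike)
Σw_i=1.0000  μᵀw=0.1670
σ²=wᵀΣw=λ₁·μ_p+λ₂ = 0.805471·0.167 + -0.097109 = 0.037404 ≈ 0.0374

0.4903  0.0935  0.4162


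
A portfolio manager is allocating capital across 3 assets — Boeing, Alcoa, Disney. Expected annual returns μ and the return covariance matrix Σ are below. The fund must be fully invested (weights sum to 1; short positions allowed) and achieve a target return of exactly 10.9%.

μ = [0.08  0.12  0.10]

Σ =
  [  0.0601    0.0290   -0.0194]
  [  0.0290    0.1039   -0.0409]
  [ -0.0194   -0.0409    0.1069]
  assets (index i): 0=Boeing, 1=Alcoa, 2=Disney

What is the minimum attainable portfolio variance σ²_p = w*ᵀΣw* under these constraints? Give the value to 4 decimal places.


p=Σ⁻¹μ = [1.1588  1.5099  1.7235]
q=Σ⁻¹𝟙 = [16.4400  11.6470  16.7942]
a=μᵀp=0.446248  b=𝟙ᵀp=4.392257  c=𝟙ᵀq=44.881174  D=ac−b²=0.736193
λ₁=(c·0.109−b)/D = (44.881174·0.109−4.392257)/0.736193 = 0.678886
λ₂=(a−b·0.109)/D = (0.446248−4.392257·0.109)/0.736193 = -0.044158
w* = 0.678886·p + -0.044158·q:
  w_0 = 0.678886·1.1588 + -0.044158·16.4400 = 0.0608  (Boeing)
  w_1 = 0.678886·1.5099 + -0.044158·11.6470 = 0.5108  (Alcoa)
  w_2 = 0.678886·1.7235 + -0.044158·16.7942 = 0.4284  (Disney)
Σw_i=1.0000  μᵀw=0.1090
σ²=wᵀΣw=λ₁·μ_p+λ₂ = 0.678886·0.109 + -0.044158 = 0.029841 ≈ 0.0298

0.0298


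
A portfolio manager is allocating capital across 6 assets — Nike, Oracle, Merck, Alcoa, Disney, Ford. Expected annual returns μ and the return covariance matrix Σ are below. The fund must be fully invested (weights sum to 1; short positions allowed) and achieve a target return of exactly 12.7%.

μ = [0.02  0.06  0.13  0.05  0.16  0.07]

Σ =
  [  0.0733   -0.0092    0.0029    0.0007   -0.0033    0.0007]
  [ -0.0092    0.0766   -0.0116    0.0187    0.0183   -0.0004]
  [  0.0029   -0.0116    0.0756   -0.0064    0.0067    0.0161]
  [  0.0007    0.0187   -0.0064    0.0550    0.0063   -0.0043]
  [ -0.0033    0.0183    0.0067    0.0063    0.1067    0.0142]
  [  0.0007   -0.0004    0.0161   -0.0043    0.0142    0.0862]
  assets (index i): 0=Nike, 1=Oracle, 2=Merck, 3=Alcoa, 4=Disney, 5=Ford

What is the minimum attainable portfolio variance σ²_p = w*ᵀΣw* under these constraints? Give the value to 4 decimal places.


x=Σ⁻¹μ = [0.3250  0.5987  1.6865  0.7854  1.2098  0.3371]
y=Σ⁻¹𝟙 = [14.5865  11.9221  13.4786  15.6647  4.8081  9.0097]
a=μᵀx=0.518094  b=𝟙ᵀx=4.942486  c=𝟙ᵀy=69.469703  D=ac−b²=11.563654
λ₁=(c·0.127−b)/D = (69.469703·0.127−4.942486)/11.563654 = 0.335548
λ₂=(a−b·0.127)/D = (0.518094−4.942486·0.127)/11.563654 = -0.009478
w* = 0.335548·x + -0.009478·y:
  w_0 = 0.335548·0.3250 + -0.009478·14.5865 = -0.0292  (Nike)
  w_1 = 0.335548·0.5987 + -0.009478·11.9221 = 0.0879  (Oracle)
  w_2 = 0.335548·1.6865 + -0.009478·13.4786 = 0.4381  (Merck)
  w_3 = 0.335548·0.7854 + -0.009478·15.6647 = 0.1151  (Alcoa)
  w_4 = 0.335548·1.2098 + -0.009478·4.8081 = 0.3604  (Disney)
  w_5 = 0.335548·0.3371 + -0.009478·9.0097 = 0.0277  (Ford)
Σw_i=1.0000  μᵀw=0.1270
σ²=wᵀΣw=λ₁·μ_p+λ₂ = 0.335548·0.127 + -0.009478 = 0.033137 ≈ 0.0331

0.0331


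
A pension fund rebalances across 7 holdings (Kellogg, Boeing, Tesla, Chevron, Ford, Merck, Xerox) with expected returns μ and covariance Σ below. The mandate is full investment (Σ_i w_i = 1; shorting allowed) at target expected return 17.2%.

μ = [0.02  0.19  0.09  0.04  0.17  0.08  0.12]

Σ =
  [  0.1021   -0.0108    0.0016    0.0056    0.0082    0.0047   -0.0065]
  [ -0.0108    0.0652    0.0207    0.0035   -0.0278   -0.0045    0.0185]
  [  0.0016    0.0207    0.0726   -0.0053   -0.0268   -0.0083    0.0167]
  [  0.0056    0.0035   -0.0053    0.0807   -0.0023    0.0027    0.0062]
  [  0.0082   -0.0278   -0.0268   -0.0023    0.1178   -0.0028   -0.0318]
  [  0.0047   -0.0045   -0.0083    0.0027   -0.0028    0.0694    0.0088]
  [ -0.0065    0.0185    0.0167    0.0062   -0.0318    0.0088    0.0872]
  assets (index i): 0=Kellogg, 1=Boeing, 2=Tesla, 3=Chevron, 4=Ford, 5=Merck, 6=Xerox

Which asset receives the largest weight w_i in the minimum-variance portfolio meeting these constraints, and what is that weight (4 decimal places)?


g=Σ⁻¹μ = [0.3167  3.5441  1.1875  0.3318  2.9241  1.4411  1.3178]
h=Σ⁻¹𝟙 = [9.1616  17.5446  15.9107  11.2884  18.8703  15.9017  9.8557]
a=μᵀg=1.570363  b=𝟙ᵀg=11.062968  c=𝟙ᵀh=98.532962  D=ac−b²=32.343214
λ₁=(c·0.172−b)/D = (98.532962·0.172−11.062968)/32.343214 = 0.181945
λ₂=(a−b·0.172)/D = (1.570363−11.062968·0.172)/32.343214 = -0.010279
w* = 0.181945·g + -0.010279·h:
  w_0 = 0.181945·0.3167 + -0.010279·9.1616 = -0.0366  (Kellogg)
  w_1 = 0.181945·3.5441 + -0.010279·17.5446 = 0.4645  (Boeing)
  w_2 = 0.181945·1.1875 + -0.010279·15.9107 = 0.0525  (Tesla)
  w_3 = 0.181945·0.3318 + -0.010279·11.2884 = -0.0557  (Chevron)
  w_4 = 0.181945·2.9241 + -0.010279·18.8703 = 0.3380  (Ford)
  w_5 = 0.181945·1.4411 + -0.010279·15.9017 = 0.0987  (Merck)
  w_6 = 0.181945·1.3178 + -0.010279·9.8557 = 0.1385  (Xerox)
Σw_i=1.0000  μᵀw=0.1720
σ²=wᵀΣw=λ₁·μ_p+λ₂ = 0.181945·0.172 + -0.010279 = 0.021015 ≈ 0.0210

Boeing (0.4645)


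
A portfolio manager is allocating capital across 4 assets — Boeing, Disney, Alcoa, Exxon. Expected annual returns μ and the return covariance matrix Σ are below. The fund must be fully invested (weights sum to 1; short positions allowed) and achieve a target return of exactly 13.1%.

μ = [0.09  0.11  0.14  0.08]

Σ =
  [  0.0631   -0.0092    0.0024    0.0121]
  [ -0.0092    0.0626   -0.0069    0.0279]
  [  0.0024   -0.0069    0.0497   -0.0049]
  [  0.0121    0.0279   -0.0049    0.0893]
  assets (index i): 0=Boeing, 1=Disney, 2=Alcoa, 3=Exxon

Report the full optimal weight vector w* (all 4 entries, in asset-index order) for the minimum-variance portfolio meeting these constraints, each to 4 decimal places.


u=Σ⁻¹μ = [1.6150  2.2723  3.0677  0.1354]
v=Σ⁻¹𝟙 = [16.9808  19.0790  22.3600  4.1634]
a=μᵀu=0.835618  b=𝟙ᵀu=7.090436  c=𝟙ᵀv=62.583210  D=ac−b²=2.021384
λ₁=(c·0.131−b)/D = (62.583210·0.131−7.090436)/2.021384 = 0.548122
λ₂=(a−b·0.131)/D = (0.835618−7.090436·0.131)/2.021384 = -0.046121
w* = 0.548122·u + -0.046121·v:
  w_0 = 0.548122·1.6150 + -0.046121·16.9808 = 0.1020  (Boeing)
  w_1 = 0.548122·2.2723 + -0.046121·19.0790 = 0.3656  (Disney)
  w_2 = 0.548122·3.0677 + -0.046121·22.3600 = 0.6502  (Alcoa)
  w_3 = 0.548122·0.1354 + -0.046121·4.1634 = -0.1178  (Exxon)
Σw_i=1.0000  μᵀw=0.1310
σ²=wᵀΣw=λ₁·μ_p+λ₂ = 0.548122·0.131 + -0.046121 = 0.025683 ≈ 0.0257

0.1020  0.3656  0.6502  -0.1178


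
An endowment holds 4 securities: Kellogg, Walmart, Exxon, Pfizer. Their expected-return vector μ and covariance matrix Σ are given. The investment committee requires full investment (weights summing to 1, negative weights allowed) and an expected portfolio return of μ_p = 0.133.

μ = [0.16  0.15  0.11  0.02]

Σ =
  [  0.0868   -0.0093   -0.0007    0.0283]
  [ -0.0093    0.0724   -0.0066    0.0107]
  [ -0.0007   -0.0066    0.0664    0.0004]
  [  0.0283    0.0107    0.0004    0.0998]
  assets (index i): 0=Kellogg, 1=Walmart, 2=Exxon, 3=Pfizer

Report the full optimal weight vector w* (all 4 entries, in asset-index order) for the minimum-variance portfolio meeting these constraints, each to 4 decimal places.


u=Σ⁻¹μ = [2.3977  2.6721  1.9522  -0.7738]
v=Σ⁻¹𝟙 = [11.7939  16.1338  16.7588  4.8787]
a=μᵀu=0.983706  b=𝟙ᵀu=6.248140  c=𝟙ᵀv=49.565274  D=ac−b²=9.718408
λ₁=(c·0.133−b)/D = (49.565274·0.133−6.248140)/9.718408 = 0.035401
λ₂=(a−b·0.133)/D = (0.983706−6.248140·0.133)/9.718408 = 0.015713
w* = 0.035401·u + 0.015713·v:
  w_0 = 0.035401·2.3977 + 0.015713·11.7939 = 0.2702  (Kellogg)
  w_1 = 0.035401·2.6721 + 0.015713·16.1338 = 0.3481  (Walmart)
  w_2 = 0.035401·1.9522 + 0.015713·16.7588 = 0.3324  (Exxon)
  w_3 = 0.035401·-0.7738 + 0.015713·4.8787 = 0.0493  (Pfizer)
Σw_i=1.0000  μᵀw=0.1330
σ²=wᵀΣw=λ₁·μ_p+λ₂ = 0.035401·0.133 + 0.015713 = 0.020421 ≈ 0.0204

0.2702  0.3481  0.3324  0.0493


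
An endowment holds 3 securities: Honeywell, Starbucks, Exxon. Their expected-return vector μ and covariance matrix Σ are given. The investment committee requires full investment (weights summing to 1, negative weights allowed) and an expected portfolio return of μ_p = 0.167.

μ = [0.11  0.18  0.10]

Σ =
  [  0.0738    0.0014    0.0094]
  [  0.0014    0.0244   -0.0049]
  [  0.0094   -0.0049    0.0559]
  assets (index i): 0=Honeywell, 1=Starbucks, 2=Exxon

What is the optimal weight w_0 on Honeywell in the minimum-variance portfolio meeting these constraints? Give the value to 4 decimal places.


0.0415

p=Σ⁻¹μ = [1.0508  7.7774  2.2940]
q=Σ⁻¹𝟙 = [10.1500  44.4331  20.0771]
a=μᵀp=1.744920  b=𝟙ᵀp=11.122173  c=𝟙ᵀq=74.660242  D=ac−b²=6.573376
λ₁=(c·0.167−b)/D = (74.660242·0.167−11.122173)/6.573376 = 0.204779
λ₂=(a−b·0.167)/D = (1.744920−11.122173·0.167)/6.573376 = -0.017112
w* = 0.204779·p + -0.017112·q:
  w_0 = 0.204779·1.0508 + -0.017112·10.1500 = 0.0415  (Honeywell)
  w_1 = 0.204779·7.7774 + -0.017112·44.4331 = 0.8323  (Starbucks)
  w_2 = 0.204779·2.2940 + -0.017112·20.0771 = 0.1262  (Exxon)
Σw_i=1.0000  μᵀw=0.1670
σ²=wᵀΣw=λ₁·μ_p+λ₂ = 0.204779·0.167 + -0.017112 = 0.017086 ≈ 0.0171


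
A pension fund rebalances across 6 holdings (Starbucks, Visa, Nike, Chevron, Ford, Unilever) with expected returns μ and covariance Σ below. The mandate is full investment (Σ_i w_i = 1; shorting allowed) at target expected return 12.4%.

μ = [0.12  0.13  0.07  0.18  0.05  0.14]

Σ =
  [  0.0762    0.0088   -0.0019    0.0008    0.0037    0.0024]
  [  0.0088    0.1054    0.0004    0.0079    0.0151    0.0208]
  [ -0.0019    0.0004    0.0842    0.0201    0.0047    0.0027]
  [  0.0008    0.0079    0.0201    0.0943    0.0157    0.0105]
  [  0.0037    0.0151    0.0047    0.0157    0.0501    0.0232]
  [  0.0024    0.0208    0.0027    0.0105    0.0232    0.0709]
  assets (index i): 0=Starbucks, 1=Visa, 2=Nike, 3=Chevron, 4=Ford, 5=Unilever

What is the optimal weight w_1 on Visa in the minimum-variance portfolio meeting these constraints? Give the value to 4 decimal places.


0.1159

x=Σ⁻¹μ = [1.4617  0.7533  0.4475  1.6645  -0.6691  1.6595]
y=Σ⁻¹𝟙 = [11.9509  4.9563  9.9960  5.2081  11.6404  7.2848]
a=μᵀx=0.803150  b=𝟙ᵀx=5.317494  c=𝟙ᵀy=51.036512  D=ac−b²=12.714236
λ₁=(c·0.124−b)/D = (51.036512·0.124−5.317494)/12.714236 = 0.079520
λ₂=(a−b·0.124)/D = (0.803150−5.317494·0.124)/12.714236 = 0.011309
w* = 0.079520·x + 0.011309·y:
  w_0 = 0.079520·1.4617 + 0.011309·11.9509 = 0.2514  (Starbucks)
  w_1 = 0.079520·0.7533 + 0.011309·4.9563 = 0.1159  (Visa)
  w_2 = 0.079520·0.4475 + 0.011309·9.9960 = 0.1486  (Nike)
  w_3 = 0.079520·1.6645 + 0.011309·5.2081 = 0.1913  (Chevron)
  w_4 = 0.079520·-0.6691 + 0.011309·11.6404 = 0.0784  (Ford)
  w_5 = 0.079520·1.6595 + 0.011309·7.2848 = 0.2143  (Unilever)
Σw_i=1.0000  μᵀw=0.1240
σ²=wᵀΣw=λ₁·μ_p+λ₂ = 0.079520·0.124 + 0.011309 = 0.021169 ≈ 0.0212


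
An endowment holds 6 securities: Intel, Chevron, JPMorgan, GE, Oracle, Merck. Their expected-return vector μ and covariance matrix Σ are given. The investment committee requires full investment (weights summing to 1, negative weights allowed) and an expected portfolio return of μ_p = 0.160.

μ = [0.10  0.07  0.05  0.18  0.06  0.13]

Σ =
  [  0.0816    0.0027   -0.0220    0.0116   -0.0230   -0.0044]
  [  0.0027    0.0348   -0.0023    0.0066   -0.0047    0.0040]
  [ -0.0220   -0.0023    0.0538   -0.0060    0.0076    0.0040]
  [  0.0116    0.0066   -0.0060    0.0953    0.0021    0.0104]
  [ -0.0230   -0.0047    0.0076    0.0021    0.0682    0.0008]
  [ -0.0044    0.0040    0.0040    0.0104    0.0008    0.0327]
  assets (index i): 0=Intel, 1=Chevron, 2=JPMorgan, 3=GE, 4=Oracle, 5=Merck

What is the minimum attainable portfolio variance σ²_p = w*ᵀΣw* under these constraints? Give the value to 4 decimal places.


0.0374

p=Σ⁻¹μ = [1.9851  1.5167  1.4873  1.2282  1.4097  3.4501]
q=Σ⁻¹𝟙 = [25.2068  27.7317  25.5143  3.8245  21.8121  25.7095]
a=μᵀp=1.133203  b=𝟙ᵀp=11.076988  c=𝟙ᵀq=129.798934  D=ac−b²=24.388944
λ₁=(c·0.160−b)/D = (129.798934·0.160−11.076988)/24.388944 = 0.397346
λ₂=(a−b·0.160)/D = (1.133203−11.076988·0.160)/24.388944 = -0.026205
w* = 0.397346·p + -0.026205·q:
  w_0 = 0.397346·1.9851 + -0.026205·25.2068 = 0.1282  (Intel)
  w_1 = 0.397346·1.5167 + -0.026205·27.7317 = -0.1241  (Chevron)
  w_2 = 0.397346·1.4873 + -0.026205·25.5143 = -0.0776  (JPMorgan)
  w_3 = 0.397346·1.2282 + -0.026205·3.8245 = 0.3878  (GE)
  w_4 = 0.397346·1.4097 + -0.026205·21.8121 = -0.0114  (Oracle)
  w_5 = 0.397346·3.4501 + -0.026205·25.7095 = 0.6972  (Merck)
Σw_i=1.0000  μᵀw=0.1600
σ²=wᵀΣw=λ₁·μ_p+λ₂ = 0.397346·0.160 + -0.026205 = 0.037370 ≈ 0.0374


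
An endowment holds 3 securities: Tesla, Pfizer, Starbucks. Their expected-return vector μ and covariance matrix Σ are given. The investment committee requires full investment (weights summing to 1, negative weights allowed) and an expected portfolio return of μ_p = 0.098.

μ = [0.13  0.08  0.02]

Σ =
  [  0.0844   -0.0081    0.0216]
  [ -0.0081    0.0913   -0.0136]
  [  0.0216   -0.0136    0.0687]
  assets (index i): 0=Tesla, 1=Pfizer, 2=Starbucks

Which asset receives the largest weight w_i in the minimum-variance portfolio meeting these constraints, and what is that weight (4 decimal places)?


Tesla (0.5016)

u=Σ⁻¹μ = [1.6442  1.0185  -0.0242]
v=Σ⁻¹𝟙 = [9.5203  13.9307  14.3205]
a=μᵀu=0.294745  b=𝟙ᵀu=2.638510  c=𝟙ᵀv=37.771539  D=ac−b²=4.171251
λ₁=(c·0.098−b)/D = (37.771539·0.098−2.638510)/4.171251 = 0.254864
λ₂=(a−b·0.098)/D = (0.294745−2.638510·0.098)/4.171251 = 0.008672
w* = 0.254864·u + 0.008672·v:
  w_0 = 0.254864·1.6442 + 0.008672·9.5203 = 0.5016  (Tesla)
  w_1 = 0.254864·1.0185 + 0.008672·13.9307 = 0.3804  (Pfizer)
  w_2 = 0.254864·-0.0242 + 0.008672·14.3205 = 0.1180  (Starbucks)
Σw_i=1.0000  μᵀw=0.0980
σ²=wᵀΣw=λ₁·μ_p+λ₂ = 0.254864·0.098 + 0.008672 = 0.033648 ≈ 0.0336


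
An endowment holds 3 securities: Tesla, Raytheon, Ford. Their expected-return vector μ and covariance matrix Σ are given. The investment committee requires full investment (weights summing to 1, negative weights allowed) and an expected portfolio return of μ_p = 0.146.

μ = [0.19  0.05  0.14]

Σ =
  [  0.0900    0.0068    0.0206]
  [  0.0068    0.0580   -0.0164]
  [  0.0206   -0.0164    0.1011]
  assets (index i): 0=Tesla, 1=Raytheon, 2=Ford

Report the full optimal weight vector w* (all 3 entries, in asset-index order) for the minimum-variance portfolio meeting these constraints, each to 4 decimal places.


0.4927  0.2070  0.3003

p=Σ⁻¹μ = [1.7649  0.9905  1.1858]
q=Σ⁻¹𝟙 = [6.9481  19.7282  11.6757]
a=μᵀp=0.550861  b=𝟙ᵀp=3.941144  c=𝟙ᵀq=38.351956  D=ac−b²=5.594000
λ₁=(c·0.146−b)/D = (38.351956·0.146−3.941144)/5.594000 = 0.296432
λ₂=(a−b·0.146)/D = (0.550861−3.941144·0.146)/5.594000 = -0.004388
w* = 0.296432·p + -0.004388·q:
  w_0 = 0.296432·1.7649 + -0.004388·6.9481 = 0.4927  (Tesla)
  w_1 = 0.296432·0.9905 + -0.004388·19.7282 = 0.2070  (Raytheon)
  w_2 = 0.296432·1.1858 + -0.004388·11.6757 = 0.3003  (Ford)
Σw_i=1.0000  μᵀw=0.1460
σ²=wᵀΣw=λ₁·μ_p+λ₂ = 0.296432·0.146 + -0.004388 = 0.038891 ≈ 0.0389


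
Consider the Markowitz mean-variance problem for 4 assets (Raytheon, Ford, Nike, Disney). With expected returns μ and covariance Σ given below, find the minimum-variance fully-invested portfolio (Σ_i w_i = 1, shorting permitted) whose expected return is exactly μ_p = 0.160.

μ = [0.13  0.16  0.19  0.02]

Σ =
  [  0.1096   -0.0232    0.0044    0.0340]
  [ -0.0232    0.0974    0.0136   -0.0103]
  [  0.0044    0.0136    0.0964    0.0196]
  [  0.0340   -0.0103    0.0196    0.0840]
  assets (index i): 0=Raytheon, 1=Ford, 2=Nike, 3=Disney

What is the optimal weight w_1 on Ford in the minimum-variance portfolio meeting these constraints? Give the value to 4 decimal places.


x=Σ⁻¹μ = [1.6804  1.7258  1.7822  -0.6463]
y=Σ⁻¹𝟙 = [8.9046  12.3515  6.5391  8.2892]
a=μᵀx=0.820264  b=𝟙ᵀx=4.542057  c=𝟙ᵀy=36.084475  D=ac−b²=8.968522
λ₁=(c·0.160−b)/D = (36.084475·0.160−4.542057)/8.968522 = 0.137309
λ₂=(a−b·0.160)/D = (0.820264−4.542057·0.160)/8.968522 = 0.010429
w* = 0.137309·x + 0.010429·y:
  w_0 = 0.137309·1.6804 + 0.010429·8.9046 = 0.3236  (Raytheon)
  w_1 = 0.137309·1.7258 + 0.010429·12.3515 = 0.3658  (Ford)
  w_2 = 0.137309·1.7822 + 0.010429·6.5391 = 0.3129  (Nike)
  w_3 = 0.137309·-0.6463 + 0.010429·8.2892 = -0.0023  (Disney)
Σw_i=1.0000  μᵀw=0.1600
σ²=wᵀΣw=λ₁·μ_p+λ₂ = 0.137309·0.160 + 0.010429 = 0.032399 ≈ 0.0324

0.3658
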